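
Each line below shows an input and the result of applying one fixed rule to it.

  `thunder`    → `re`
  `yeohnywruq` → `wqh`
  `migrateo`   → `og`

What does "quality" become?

Looking at the pairs, the operation is to sort the characters into reverse alphabetical order, then keep one character in every 3, starting at position 3 (positions 3rd, 6th, 9th, ...).
"quality" → "yutqlia" → "ti".

ti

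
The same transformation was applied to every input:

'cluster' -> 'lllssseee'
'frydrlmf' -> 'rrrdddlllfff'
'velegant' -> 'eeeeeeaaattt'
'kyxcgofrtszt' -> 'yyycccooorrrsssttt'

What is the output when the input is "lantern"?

aaatttrrr

Each output is the input with this applied: keep every other character starting from the second (positions 2nd, 4th, 6th, ...), then repeat every character 3 times.
Applying both steps to "lantern": "atr", then "aaatttrrr".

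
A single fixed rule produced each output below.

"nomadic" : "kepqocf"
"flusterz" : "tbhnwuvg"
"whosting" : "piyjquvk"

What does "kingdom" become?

qomkpif

The pattern: move the last 2 characters to the front (rotate right by 2), then shift every letter 2 places forward in the alphabet (wrapping around).
On "kingdom": the first step gives "omkingd", and the second then gives "qomkpif".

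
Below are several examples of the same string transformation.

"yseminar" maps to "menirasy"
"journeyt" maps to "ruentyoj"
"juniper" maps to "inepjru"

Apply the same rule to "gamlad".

lmdaag

The rule is to move the first 2 characters to the end (rotate left by 2), then swap each adjacent pair of characters (1↔2, 3↔4, ...).
So "gamlad" becomes "lmdaag".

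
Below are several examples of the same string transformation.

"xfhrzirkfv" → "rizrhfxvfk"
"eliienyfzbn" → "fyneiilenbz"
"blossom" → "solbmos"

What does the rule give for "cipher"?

The transformation: reverse the string, then move the first 3 characters to the end (rotate left by 3).
On "cipher": the first step gives "rehpic", and the second then gives "picreh".

picreh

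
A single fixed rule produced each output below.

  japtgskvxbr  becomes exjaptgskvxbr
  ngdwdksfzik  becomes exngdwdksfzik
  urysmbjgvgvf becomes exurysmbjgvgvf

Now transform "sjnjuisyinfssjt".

Rule — prepend "ex".
On "sjnjuisyinfssjt" that produces "exsjnjuisyinfssjt".

exsjnjuisyinfssjt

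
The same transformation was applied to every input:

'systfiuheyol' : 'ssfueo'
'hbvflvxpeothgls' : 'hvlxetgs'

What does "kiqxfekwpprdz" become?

The transformation: keep every other character starting from the first (positions 1st, 3rd, 5th, ...).
Doing the same to "kiqxfekwpprdz": "kqfkprz".

kqfkprz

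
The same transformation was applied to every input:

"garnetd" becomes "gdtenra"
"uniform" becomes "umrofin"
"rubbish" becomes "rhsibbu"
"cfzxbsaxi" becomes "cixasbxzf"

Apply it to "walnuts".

Rule — reverse the string, then move the last character to the front.
For "walnuts", step one produces "stunlaw"; step two turns that into "wstunla".

wstunla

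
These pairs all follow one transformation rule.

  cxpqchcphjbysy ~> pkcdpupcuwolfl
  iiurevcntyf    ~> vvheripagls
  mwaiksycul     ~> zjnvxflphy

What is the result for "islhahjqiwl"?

The rule is to shift every letter 13 places forward in the alphabet (wrapping around) — i.e. ROT13.
"islhahjqiwl" → "vfyunuwdvjy".

vfyunuwdvjy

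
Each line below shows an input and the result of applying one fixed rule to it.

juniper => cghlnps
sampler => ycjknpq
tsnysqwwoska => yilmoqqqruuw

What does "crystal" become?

yajpqrw

The transformation: sort the characters into alphabetical order, then shift every letter 2 places backward in the alphabet (wrapping around).
"crystal" → "yajpqrw".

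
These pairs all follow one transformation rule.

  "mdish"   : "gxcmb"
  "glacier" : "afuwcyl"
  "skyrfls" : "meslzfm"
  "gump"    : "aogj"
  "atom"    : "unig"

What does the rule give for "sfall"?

mzuff

The rule is to shift every letter 6 places backward in the alphabet (wrapping around).
"sfall" → "mzuff".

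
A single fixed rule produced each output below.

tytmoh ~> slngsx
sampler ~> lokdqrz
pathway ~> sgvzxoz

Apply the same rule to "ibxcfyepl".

The pattern: shift every letter 1 place backward in the alphabet (wrapping around), then move the first 2 characters to the end (rotate left by 2).
So "ibxcfyepl" becomes "wbexdokha".

wbexdokha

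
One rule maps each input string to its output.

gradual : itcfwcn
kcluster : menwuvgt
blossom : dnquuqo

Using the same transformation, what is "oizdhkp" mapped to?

qkbfjmr

What's happening: shift every letter 2 places forward in the alphabet (wrapping around).
So "oizdhkp" becomes "qkbfjmr".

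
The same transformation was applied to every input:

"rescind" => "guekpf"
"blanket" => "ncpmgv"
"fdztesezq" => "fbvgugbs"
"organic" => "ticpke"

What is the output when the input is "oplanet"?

rncpgv

Rule — shift every letter 2 places forward in the alphabet (wrapping around), then delete the first character.
For "oplanet" the result is "rncpgv".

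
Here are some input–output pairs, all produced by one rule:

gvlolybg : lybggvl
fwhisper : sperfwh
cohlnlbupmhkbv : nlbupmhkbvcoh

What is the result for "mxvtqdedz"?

Looking at the pairs, the operation is to move the first 3 characters to the end (rotate left by 3), then delete the first character.
"mxvtqdedz" → "tqdedzmxv" → "qdedzmxv".

qdedzmxv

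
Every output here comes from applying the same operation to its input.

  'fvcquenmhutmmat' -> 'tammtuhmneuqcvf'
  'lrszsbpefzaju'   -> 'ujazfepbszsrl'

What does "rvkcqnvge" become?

In each case the input is transformed by: reverse the string.
Applying that to "rvkcqnvge" gives "egvnqckvr".

egvnqckvr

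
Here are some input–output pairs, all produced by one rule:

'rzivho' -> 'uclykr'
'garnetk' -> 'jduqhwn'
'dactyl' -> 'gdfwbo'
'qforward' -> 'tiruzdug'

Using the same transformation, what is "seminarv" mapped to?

vhplqduy

Each output is the input with this applied: shift every letter 3 places forward in the alphabet (wrapping around).
Doing the same to "seminarv": "vhplqduy".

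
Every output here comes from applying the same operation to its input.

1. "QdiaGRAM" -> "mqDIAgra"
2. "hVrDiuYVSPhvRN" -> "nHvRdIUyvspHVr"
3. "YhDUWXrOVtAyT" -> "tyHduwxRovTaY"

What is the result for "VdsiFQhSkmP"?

In each case the input is transformed by: flip the case of every letter, then move the last character to the front.
Doing the same to "VdsiFQhSkmP": "pvDSIfqHsKM".

pvDSIfqHsKM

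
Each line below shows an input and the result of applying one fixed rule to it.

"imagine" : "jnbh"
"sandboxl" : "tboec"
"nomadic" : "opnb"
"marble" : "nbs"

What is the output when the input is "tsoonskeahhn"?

Each output is the input with this applied: shift every letter 1 place forward in the alphabet (wrapping around), then delete the last 3 characters.
For "tsoonskeahhn", step one produces "utppotlfbiio"; step two turns that into "utppotlfb".
(Check on "sandboxl": → "tboecpym" → "tboec" ✓)

utppotlfb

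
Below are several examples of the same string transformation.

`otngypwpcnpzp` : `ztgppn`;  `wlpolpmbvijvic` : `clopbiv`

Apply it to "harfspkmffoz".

zafpmf

The transformation: keep every other character starting from the second (positions 2nd, 4th, 6th, ...), then move the last character to the front.
Starting from "harfspkmffoz": after the first operation, "afpmfz"; after the second, "zafpmf".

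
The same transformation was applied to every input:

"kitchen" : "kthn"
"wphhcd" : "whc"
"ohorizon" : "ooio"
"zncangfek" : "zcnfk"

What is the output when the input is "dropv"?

Looking at the pairs, the operation is to keep every other character starting from the first (positions 1st, 3rd, 5th, ...).
Doing the same to "dropv": "dov".

dov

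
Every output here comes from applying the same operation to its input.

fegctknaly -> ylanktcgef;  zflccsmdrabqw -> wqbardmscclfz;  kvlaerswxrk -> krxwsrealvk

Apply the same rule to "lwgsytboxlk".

klxobtysgwl

The rule is to reverse the string.
Applying that to "lwgsytboxlk" gives "klxobtysgwl".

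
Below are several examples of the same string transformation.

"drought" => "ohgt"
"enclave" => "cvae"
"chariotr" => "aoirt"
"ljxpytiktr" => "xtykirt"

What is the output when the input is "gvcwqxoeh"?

cxqeoh

In each case the input is transformed by: swap each adjacent pair of characters (1↔2, 3↔4, ...), then delete the first 3 characters.
For "gvcwqxoeh" the result is "cxqeoh".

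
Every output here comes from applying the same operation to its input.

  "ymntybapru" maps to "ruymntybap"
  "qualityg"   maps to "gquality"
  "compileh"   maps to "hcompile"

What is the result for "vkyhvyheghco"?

hcovkyhvyheg

The rule is to swap the front and back halves of the string, then move the first 3 characters to the end (rotate left by 3).
Applying both steps to "vkyhvyheghco": "heghcovkyhvy", then "hcovkyhvyheg".
(Check on "qualityg": → "itygqual" → "gquality" ✓)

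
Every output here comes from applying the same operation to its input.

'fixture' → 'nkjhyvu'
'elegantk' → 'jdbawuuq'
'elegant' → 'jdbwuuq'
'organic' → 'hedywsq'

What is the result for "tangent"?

Each output is the input with this applied: sort the characters into reverse alphabetical order, then shift every letter 10 places backward in the alphabet (wrapping around).
Doing the same to "tangent": "jjddwuq".

jjddwuq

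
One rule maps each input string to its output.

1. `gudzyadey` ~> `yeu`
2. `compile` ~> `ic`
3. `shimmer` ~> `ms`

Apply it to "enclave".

ae

The transformation: move the first 2 characters to the end (rotate left by 2), then keep one character in every 3, starting at position 3 (positions 3rd, 6th, 9th, ...).
Working it through for "enclave": intermediate "claveen", final "ae".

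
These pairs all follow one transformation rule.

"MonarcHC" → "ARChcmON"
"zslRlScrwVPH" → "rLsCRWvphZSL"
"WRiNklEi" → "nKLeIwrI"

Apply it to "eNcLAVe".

lavEEnC

The transformation: flip the case of every letter, then move the first 3 characters to the end (rotate left by 3).
For "eNcLAVe", step one produces "EnClavE"; step two turns that into "lavEEnC".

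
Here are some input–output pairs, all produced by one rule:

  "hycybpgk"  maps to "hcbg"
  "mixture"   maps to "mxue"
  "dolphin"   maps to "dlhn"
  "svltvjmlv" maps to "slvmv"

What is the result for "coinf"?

Looking at the pairs, the operation is to keep every other character starting from the first (positions 1st, 3rd, 5th, ...).
For "coinf" the result is "cif".

cif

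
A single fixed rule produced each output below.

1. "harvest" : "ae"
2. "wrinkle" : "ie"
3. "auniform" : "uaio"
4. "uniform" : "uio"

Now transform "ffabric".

Each output is the input with this applied: swap each adjacent pair of characters (1↔2, 3↔4, ...), then keep only the vowels.
For "ffabric", step one produces "ffbairc"; step two turns that into "ai".

ai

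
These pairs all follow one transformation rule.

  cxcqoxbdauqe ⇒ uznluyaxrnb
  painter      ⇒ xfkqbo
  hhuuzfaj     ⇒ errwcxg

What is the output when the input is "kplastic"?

mixpqfz

What's happening: shift every letter 3 places backward in the alphabet (wrapping around), then delete the first character.
Applying that to "kplastic" gives "mixpqfz".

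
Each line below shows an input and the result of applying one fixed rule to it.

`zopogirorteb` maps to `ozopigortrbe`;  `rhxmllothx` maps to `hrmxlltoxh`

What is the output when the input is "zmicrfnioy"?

Each output is the input with this applied: swap each adjacent pair of characters (1↔2, 3↔4, ...).
Doing the same to "zmicrfnioy": "mzcifrinyo".

mzcifrinyo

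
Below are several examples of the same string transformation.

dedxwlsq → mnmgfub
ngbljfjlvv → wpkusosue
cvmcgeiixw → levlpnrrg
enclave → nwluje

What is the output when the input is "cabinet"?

ljkrwn

In each case the input is transformed by: delete the last character, then shift every letter 9 places forward in the alphabet (wrapping around).
On "cabinet": the first step gives "cabine", and the second then gives "ljkrwn".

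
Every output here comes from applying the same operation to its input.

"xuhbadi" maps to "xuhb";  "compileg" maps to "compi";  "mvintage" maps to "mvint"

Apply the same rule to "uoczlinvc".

uoczli

Looking at the pairs, the operation is to delete the last 3 characters.
For "uoczlinvc" the result is "uoczli".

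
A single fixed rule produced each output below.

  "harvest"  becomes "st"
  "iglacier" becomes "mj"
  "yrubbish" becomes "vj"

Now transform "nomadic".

nj

Rule — keep one character in every 3, starting at position 3 (positions 3rd, 6th, 9th, ...), then shift every letter 1 place forward in the alphabet (wrapping around).
Applying both steps to "nomadic": "mi", then "nj".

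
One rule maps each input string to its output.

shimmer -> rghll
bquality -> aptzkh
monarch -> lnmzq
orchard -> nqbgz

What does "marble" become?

lzqa

Each output is the input with this applied: shift every letter 1 place backward in the alphabet (wrapping around), then delete the last 2 characters.
Working it through for "marble": intermediate "lzqakd", final "lzqa".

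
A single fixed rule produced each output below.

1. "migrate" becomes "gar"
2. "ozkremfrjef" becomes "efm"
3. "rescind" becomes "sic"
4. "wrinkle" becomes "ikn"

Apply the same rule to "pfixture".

uxt

In each case the input is transformed by: take characters alternately from the front and the back (1st, last, 2nd, 2nd-last, ...), then keep only the last 3 characters.
"pfixture" → "pefriuxt" → "uxt".
(Check on "wrinkle": → "werlikn" → "ikn" ✓)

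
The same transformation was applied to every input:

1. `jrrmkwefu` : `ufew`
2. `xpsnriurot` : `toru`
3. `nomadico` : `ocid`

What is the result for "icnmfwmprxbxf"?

Each output is the input with this applied: reverse the string, then keep only the first 4 characters.
On "icnmfwmprxbxf": the first step gives "fxbxrpmwfmnci", and the second then gives "fxbx".

fxbx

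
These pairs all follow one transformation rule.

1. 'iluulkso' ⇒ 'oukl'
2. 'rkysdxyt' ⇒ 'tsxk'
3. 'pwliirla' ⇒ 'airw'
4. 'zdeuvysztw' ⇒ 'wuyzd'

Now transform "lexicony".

yioe

The transformation: keep every other character starting from the second (positions 2nd, 4th, 6th, ...), then swap the first and last characters.
Starting from "lexicony": after the first operation, "eioy"; after the second, "yioe".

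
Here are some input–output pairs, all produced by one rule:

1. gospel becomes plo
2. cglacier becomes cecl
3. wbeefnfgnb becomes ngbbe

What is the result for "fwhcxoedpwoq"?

Rule — swap the front and back halves of the string, then keep every other character starting from the first (positions 1st, 3rd, 5th, ...).
"fwhcxoedpwoq" → "edpwoqfwhcxo" → "epofhx".

epofhx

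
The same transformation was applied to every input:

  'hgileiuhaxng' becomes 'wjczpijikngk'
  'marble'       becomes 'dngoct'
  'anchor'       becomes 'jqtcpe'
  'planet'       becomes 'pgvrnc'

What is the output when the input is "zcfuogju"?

qilwbehw

Rule — swap the front and back halves of the string, then shift every letter 2 places forward in the alphabet (wrapping around).
For "zcfuogju", step one produces "ogjuzcfu"; step two turns that into "qilwbehw".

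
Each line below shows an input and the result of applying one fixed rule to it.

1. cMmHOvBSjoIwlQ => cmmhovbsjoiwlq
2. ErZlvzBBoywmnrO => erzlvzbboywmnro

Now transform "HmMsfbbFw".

hmmsfbbfw

Each output is the input with this applied: convert every letter to lowercase.
On "HmMsfbbFw" that produces "hmmsfbbfw".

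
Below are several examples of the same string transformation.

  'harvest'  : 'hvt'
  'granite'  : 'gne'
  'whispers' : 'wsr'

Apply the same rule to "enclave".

The pattern: keep one character in every 3, starting at position 1 (positions 1st, 4th, 7th, ...).
Applying that to "enclave" gives "ele".

ele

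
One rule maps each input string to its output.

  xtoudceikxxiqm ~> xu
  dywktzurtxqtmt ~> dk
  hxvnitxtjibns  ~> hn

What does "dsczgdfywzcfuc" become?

dz

Rule — keep one character in every 3, starting at position 1 (positions 1st, 4th, 7th, ...), then delete the last 3 characters.
Applying both steps to "dsczgdfywzcfuc": "dzfzu", then "dz".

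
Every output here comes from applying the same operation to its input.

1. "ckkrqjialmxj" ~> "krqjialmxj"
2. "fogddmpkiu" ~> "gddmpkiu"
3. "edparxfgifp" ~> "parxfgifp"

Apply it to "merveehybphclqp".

The transformation: delete the first 2 characters.
Applying that to "merveehybphclqp" gives "rveehybphclqp".

rveehybphclqp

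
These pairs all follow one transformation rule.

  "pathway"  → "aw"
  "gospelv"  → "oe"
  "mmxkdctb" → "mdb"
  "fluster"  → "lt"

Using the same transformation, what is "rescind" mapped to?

The pattern: keep one character in every 3, starting at position 2 (positions 2nd, 5th, 8th, ...).
Applying that to "rescind" gives "ei".

ei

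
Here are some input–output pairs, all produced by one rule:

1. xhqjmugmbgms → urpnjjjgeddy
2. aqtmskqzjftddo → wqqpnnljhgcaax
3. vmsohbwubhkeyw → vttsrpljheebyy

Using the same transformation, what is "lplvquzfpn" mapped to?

The pattern: sort the characters into reverse alphabetical order, then shift every letter 3 places backward in the alphabet (wrapping around).
Working it through for "lplvquzfpn": intermediate "zvuqppnllf", final "wsrnmmkiic".

wsrnmmkiic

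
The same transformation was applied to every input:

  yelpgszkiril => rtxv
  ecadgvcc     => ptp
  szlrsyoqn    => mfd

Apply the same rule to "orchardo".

enb

The transformation: keep one character in every 3, starting at position 2 (positions 2nd, 5th, 8th, ...), then shift every letter 13 places forward in the alphabet (wrapping around) — i.e. ROT13.
Working it through for "orchardo": intermediate "rao", final "enb".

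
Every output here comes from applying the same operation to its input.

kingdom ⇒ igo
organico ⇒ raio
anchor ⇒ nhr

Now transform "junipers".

The transformation: keep every other character starting from the second (positions 2nd, 4th, 6th, ...).
On "junipers" that produces "uies".

uies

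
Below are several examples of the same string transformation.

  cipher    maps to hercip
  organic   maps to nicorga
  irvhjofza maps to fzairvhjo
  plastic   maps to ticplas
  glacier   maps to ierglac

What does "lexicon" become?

conlexi

Looking at the pairs, the operation is to move the last 3 characters to the front (rotate right by 3).
For "lexicon" the result is "conlexi".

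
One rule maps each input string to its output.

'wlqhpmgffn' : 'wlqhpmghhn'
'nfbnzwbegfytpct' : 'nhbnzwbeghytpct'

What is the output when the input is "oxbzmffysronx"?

oxbzmhhysronx

The pattern: replace every "f" with "h".
Doing the same to "oxbzmffysronx": "oxbzmhhysronx".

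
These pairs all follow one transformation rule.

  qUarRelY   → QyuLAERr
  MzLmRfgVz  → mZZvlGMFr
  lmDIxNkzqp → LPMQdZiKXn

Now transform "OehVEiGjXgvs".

Rule — take characters alternately from the front and the back (1st, last, 2nd, 2nd-last, ...), then flip the case of every letter.
Applying both steps to "OehVEiGjXgvs": "OsevhgVXEjiG", then "oSEVHGvxeJIg".

oSEVHGvxeJIg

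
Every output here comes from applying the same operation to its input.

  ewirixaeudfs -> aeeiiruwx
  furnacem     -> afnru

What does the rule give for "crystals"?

What's happening: delete the last 3 characters, then sort the characters into alphabetical order.
Applying both steps to "crystals": "cryst", then "crsty".

crsty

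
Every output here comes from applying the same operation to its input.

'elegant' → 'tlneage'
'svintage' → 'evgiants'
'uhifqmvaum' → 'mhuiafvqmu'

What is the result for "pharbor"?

In each case the input is transformed by: take characters alternately from the front and the back (1st, last, 2nd, 2nd-last, ...), then move the first character to the end.
Applying both steps to "pharbor": "prhoabr", then "rhoabrp".

rhoabrp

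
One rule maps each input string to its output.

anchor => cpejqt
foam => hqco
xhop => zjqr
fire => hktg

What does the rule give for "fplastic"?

hrncuvke

Rule — shift every letter 2 places forward in the alphabet (wrapping around).
Applying that to "fplastic" gives "hrncuvke".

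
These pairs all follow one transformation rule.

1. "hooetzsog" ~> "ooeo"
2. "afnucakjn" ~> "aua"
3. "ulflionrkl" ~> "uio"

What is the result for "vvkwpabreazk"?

aea

The pattern: keep only the vowels.
Doing the same to "vvkwpabreazk": "aea".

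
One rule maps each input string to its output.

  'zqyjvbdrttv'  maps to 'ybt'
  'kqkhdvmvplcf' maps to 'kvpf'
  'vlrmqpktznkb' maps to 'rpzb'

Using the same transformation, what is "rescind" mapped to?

The rule is to keep one character in every 3, starting at position 3 (positions 3rd, 6th, 9th, ...).
On "rescind" that produces "sn".

sn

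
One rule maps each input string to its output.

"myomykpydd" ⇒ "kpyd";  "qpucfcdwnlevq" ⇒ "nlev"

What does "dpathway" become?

thwa

What's happening: delete the last character, then keep only the last 4 characters.
On "dpathway": the first step gives "dpathwa", and the second then gives "thwa".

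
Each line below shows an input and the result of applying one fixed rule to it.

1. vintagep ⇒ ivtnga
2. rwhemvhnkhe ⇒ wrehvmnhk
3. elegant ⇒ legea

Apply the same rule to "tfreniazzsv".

In each case the input is transformed by: delete the last 2 characters, then swap each adjacent pair of characters (1↔2, 3↔4, ...).
Working it through for "tfreniazzsv": intermediate "tfreniazz", final "fterinzaz".

fterinzaz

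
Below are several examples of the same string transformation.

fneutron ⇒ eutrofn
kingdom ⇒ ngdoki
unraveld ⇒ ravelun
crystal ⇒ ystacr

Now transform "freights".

The rule is to delete the last character, then move the first 2 characters to the end (rotate left by 2).
For "freights", step one produces "freight"; step two turns that into "eightfr".

eightfr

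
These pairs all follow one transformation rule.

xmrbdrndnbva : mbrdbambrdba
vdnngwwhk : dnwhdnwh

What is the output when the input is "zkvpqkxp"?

The rule is to keep every other character starting from the second (positions 2nd, 4th, 6th, ...), then write the whole string twice.
Starting from "zkvpqkxp": after the first operation, "kpkp"; after the second, "kpkpkpkp".

kpkpkpkp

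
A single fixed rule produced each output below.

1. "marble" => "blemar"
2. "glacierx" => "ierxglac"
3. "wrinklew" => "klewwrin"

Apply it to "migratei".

The pattern: swap the front and back halves of the string.
"migratei" → "ateimigr".

ateimigr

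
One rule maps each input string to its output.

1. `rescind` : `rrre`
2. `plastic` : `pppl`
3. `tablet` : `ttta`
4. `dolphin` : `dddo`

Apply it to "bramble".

Each output is the input with this applied: repeat every character 3 times, then keep only the first 4 characters.
Applying both steps to "bramble": "bbbrrraaammmbbbllleee", then "bbbr".

bbbr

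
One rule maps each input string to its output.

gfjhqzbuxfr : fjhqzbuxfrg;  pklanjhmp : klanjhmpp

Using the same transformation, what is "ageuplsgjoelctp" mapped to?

The pattern: move the first character to the end.
For "ageuplsgjoelctp" the result is "geuplsgjoelctpa".

geuplsgjoelctpa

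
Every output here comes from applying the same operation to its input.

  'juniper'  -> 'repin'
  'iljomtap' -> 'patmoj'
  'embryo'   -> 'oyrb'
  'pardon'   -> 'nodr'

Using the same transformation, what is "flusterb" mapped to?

bretsu

The pattern: reverse the string, then delete the last 2 characters.
"flusterb" → "bretsulf" → "bretsu".
(Check on "pardon": → "nodrap" → "nodr" ✓)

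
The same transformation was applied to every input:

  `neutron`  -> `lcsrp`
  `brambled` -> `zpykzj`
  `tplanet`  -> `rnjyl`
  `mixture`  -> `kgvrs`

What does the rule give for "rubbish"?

pszzg

The pattern: delete the last 2 characters, then shift every letter 2 places backward in the alphabet (wrapping around).
Applying that to "rubbish" gives "pszzg".
(Check on "brambled": → "brambl" → "zpykzj" ✓)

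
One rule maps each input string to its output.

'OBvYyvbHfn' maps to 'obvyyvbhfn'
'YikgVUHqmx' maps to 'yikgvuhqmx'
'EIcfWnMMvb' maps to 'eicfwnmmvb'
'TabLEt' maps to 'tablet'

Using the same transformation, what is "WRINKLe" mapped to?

wrinkle

Rule — convert every letter to lowercase.
Applying that to "WRINKLe" gives "wrinkle".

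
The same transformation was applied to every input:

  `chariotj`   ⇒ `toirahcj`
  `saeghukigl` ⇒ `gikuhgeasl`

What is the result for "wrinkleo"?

What's happening: reverse the string, then move the first character to the end.
"wrinkleo" → "oelknirw" → "elknirwo".
(Check on "saeghukigl": → "lgikuhgeas" → "gikuhgeasl" ✓)

elknirwo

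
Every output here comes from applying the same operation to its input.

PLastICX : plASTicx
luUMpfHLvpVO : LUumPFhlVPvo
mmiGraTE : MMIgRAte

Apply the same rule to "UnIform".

uNiFORM

The rule is to flip the case of every letter.
For "UnIform" the result is "uNiFORM".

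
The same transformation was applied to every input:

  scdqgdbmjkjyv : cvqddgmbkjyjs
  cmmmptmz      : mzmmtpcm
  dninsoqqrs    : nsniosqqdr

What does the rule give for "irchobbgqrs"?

Rule — swap the first and last characters, then swap each adjacent pair of characters (1↔2, 3↔4, ...).
Working it through for "irchobbgqrs": intermediate "srchobbgqri", final "rshcbogbrqi".
(Check on "cmmmptmz": → "zmmmptmc" → "mzmmtpcm" ✓)

rshcbogbrqi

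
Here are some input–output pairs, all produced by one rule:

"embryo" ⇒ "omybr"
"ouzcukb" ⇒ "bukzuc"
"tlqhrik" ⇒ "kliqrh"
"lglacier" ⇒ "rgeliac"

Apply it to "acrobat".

Rule — take characters alternately from the front and the back (1st, last, 2nd, 2nd-last, ...), then delete the first character.
On "acrobat": the first step gives "atcarbo", and the second then gives "tcarbo".

tcarbo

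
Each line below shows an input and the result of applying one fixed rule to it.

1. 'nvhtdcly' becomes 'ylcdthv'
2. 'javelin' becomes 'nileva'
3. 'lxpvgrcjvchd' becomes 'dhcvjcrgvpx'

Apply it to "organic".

Rule — reverse the string, then delete the last character.
Applying both steps to "organic": "cinagro", then "cinagr".
(Check on "nvhtdcly": → "ylcdthvn" → "ylcdthv" ✓)

cinagr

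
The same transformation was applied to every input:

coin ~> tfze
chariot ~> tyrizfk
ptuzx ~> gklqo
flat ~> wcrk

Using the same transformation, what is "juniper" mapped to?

alezgvi

Looking at the pairs, the operation is to shift every letter 9 places backward in the alphabet (wrapping around).
Applying that to "juniper" gives "alezgvi".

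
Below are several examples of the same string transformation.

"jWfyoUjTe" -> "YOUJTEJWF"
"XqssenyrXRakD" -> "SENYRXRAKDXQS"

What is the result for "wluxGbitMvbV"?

Rule — move the first 3 characters to the end (rotate left by 3), then convert every letter to uppercase.
"wluxGbitMvbV" → "xGbitMvbVwlu" → "XGBITMVBVWLU".

XGBITMVBVWLU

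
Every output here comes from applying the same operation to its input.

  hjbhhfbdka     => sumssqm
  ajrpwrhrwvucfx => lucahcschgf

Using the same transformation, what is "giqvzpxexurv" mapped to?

rtbgkaipi

Rule — shift every letter 11 places forward in the alphabet (wrapping around), then delete the last 3 characters.
Doing the same to "giqvzpxexurv": "rtbgkaipi".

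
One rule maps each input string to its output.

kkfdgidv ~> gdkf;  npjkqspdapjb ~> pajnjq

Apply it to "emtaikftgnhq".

fgheti

Rule — keep every other character starting from the first (positions 1st, 3rd, 5th, ...), then swap the front and back halves of the string.
Starting from "emtaikftgnhq": after the first operation, "etifgh"; after the second, "fgheti".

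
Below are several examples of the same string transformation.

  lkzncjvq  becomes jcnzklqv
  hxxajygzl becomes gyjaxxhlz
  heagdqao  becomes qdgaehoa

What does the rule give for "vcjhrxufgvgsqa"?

In each case the input is transformed by: reverse the string, then move the first 2 characters to the end (rotate left by 2).
"vcjhrxufgvgsqa" → "aqsgvgfuxrhjcv" → "sgvgfuxrhjcvaq".

sgvgfuxrhjcvaq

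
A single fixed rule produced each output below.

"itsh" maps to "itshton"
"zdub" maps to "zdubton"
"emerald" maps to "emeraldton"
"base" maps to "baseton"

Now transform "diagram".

diagramton

What's happening: append "ton".
On "diagram" that produces "diagramton".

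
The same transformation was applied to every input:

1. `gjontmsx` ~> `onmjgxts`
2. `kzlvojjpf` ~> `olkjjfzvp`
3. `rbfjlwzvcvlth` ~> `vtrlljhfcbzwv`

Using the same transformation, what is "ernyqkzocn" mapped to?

qonnkeczyr

The transformation: sort the characters into reverse alphabetical order, then move the first 3 characters to the end (rotate left by 3).
Starting from "ernyqkzocn": after the first operation, "zyrqonnkec"; after the second, "qonnkeczyr".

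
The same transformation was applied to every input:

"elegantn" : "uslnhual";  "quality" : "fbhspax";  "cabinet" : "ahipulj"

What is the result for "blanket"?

In each case the input is transformed by: swap the first and last characters, then shift every letter 7 places forward in the alphabet (wrapping around).
Applying both steps to "blanket": "tlankeb", then "ashurli".
(Check on "elegantn": → "nlegante" → "uslnhual" ✓)

ashurli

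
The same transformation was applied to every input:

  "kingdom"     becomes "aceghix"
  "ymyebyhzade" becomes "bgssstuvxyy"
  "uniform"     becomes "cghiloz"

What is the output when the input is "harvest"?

What's happening: shift every letter 6 places backward in the alphabet (wrapping around), then sort the characters into alphabetical order.
On "harvest" that produces "blmnpuy".

blmnpuy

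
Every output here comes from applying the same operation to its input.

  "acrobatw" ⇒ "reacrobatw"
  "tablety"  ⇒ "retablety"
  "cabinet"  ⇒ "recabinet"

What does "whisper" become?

rewhisper

Each output is the input with this applied: prepend "re".
"whisper" → "rewhisper".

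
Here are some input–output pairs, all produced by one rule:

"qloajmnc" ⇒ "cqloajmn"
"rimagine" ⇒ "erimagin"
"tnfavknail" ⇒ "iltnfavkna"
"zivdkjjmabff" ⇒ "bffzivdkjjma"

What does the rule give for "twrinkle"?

etwrinkl

Rule — swap the front and back halves of the string, then move the first 3 characters to the end (rotate left by 3).
Applying that to "twrinkle" gives "etwrinkl".
(Check on "qloajmnc": → "jmncqloa" → "cqloajmn" ✓)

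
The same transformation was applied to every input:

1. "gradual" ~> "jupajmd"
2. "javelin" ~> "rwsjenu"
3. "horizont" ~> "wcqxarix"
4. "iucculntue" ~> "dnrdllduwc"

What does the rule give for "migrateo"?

In each case the input is transformed by: move the last 2 characters to the front (rotate right by 2), then shift every letter 9 places forward in the alphabet (wrapping around).
For "migrateo", step one produces "eomigrat"; step two turns that into "nxvrpajc".

nxvrpajc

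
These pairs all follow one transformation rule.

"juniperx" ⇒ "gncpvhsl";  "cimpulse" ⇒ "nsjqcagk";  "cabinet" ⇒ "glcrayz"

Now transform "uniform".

The rule is to shift every letter 2 places backward in the alphabet (wrapping around), then move the first 3 characters to the end (rotate left by 3).
For "uniform", step one produces "slgdmpk"; step two turns that into "dmpkslg".

dmpkslg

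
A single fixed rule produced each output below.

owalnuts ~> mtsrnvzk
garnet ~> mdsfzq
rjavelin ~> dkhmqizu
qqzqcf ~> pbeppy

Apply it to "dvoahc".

The transformation: shift every letter 1 place backward in the alphabet (wrapping around), then swap the front and back halves of the string.
Applying both steps to "dvoahc": "cunzgb", then "zgbcun".

zgbcun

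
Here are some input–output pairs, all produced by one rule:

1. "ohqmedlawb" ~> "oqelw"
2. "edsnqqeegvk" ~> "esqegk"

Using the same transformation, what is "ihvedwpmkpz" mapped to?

The rule is to keep every other character starting from the first (positions 1st, 3rd, 5th, ...).
For "ihvedwpmkpz" the result is "ivdpkz".

ivdpkz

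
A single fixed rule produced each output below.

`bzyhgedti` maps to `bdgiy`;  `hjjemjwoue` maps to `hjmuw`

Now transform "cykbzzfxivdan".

Looking at the pairs, the operation is to keep every other character starting from the first (positions 1st, 3rd, 5th, ...), then sort the characters into alphabetical order.
"cykbzzfxivdan" → "ckzfidn" → "cdfiknz".

cdfiknz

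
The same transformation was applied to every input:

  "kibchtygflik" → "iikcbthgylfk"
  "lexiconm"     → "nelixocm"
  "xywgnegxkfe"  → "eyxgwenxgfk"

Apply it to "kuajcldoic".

The pattern: swap each adjacent pair of characters (1↔2, 3↔4, ...), then move the last character to the front.
"kuajcldoic" → "ukjalcodci" → "iukjalcodc".

iukjalcodc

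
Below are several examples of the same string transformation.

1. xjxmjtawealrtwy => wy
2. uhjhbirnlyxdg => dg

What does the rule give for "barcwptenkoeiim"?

im

Rule — keep only the last 2 characters.
Applying that to "barcwptenkoeiim" gives "im".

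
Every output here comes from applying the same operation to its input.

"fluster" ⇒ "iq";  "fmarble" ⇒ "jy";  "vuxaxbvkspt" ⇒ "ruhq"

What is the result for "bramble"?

The pattern: shift every letter 3 places backward in the alphabet (wrapping around), then keep one character in every 3, starting at position 2 (positions 2nd, 5th, 8th, ...).
"bramble" → "yoxjyib" → "oy".

oy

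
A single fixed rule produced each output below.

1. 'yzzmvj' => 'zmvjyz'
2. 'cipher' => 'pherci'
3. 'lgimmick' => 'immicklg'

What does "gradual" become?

adualgr

The transformation: move the first 2 characters to the end (rotate left by 2).
"gradual" → "adualgr".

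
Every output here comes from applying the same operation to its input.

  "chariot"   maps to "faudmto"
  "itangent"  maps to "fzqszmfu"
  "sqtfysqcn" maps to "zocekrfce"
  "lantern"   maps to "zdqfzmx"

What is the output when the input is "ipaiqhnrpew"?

The transformation: reverse the string, then shift every letter 12 places forward in the alphabet (wrapping around).
For "ipaiqhnrpew", step one produces "weprnhqiapi"; step two turns that into "iqbdztcumbu".

iqbdztcumbu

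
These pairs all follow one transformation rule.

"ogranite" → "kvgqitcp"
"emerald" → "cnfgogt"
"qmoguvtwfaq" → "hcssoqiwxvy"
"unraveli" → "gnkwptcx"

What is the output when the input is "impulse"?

In each case the input is transformed by: shift every letter 2 places forward in the alphabet (wrapping around), then move the last 3 characters to the front (rotate right by 3).
For "impulse", step one produces "korwnug"; step two turns that into "nugkorw".

nugkorw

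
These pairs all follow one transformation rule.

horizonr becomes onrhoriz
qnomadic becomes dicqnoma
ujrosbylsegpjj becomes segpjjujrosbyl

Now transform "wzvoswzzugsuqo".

In each case the input is transformed by: swap the front and back halves of the string, then move the first character to the end.
"wzvoswzzugsuqo" → "ugsuqowzvoswzz".

ugsuqowzvoswzz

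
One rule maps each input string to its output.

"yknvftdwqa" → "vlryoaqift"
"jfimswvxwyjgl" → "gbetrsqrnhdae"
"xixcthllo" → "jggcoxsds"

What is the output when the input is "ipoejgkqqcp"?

Looking at the pairs, the operation is to reverse the string, then shift every letter 5 places backward in the alphabet (wrapping around).
"ipoejgkqqcp" → "pcqqkgjeopi" → "kxllfbezjkd".
(Check on "xixcthllo": → "ollhtcxix" → "jggcoxsds" ✓)

kxllfbezjkd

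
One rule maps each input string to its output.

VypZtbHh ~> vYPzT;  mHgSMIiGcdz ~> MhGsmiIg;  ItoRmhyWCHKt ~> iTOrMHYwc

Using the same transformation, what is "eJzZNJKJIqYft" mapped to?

Rule — delete the last 3 characters, then flip the case of every letter.
So "eJzZNJKJIqYft" becomes "EjZznjkjiQ".

EjZznjkjiQ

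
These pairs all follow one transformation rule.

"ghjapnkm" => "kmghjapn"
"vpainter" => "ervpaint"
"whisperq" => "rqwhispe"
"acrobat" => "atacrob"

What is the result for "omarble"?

leomarb

The pattern: move the last 2 characters to the front (rotate right by 2).
For "omarble" the result is "leomarb".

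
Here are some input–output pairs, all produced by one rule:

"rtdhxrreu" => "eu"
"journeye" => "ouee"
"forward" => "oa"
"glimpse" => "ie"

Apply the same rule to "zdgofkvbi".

oi

The pattern: keep only the vowels.
"zdgofkvbi" → "oi".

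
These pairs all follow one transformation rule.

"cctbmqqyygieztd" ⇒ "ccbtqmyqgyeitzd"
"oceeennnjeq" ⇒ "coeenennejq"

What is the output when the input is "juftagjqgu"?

ujtfgaqjug

The pattern: swap each adjacent pair of characters (1↔2, 3↔4, ...).
On "juftagjqgu" that produces "ujtfgaqjug".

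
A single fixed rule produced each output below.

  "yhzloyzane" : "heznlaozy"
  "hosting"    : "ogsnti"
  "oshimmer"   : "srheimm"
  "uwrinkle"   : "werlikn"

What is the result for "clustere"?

leurset

The rule is to delete the first character, then take characters alternately from the front and the back (1st, last, 2nd, 2nd-last, ...).
Applying both steps to "clustere": "lustere", then "leurset".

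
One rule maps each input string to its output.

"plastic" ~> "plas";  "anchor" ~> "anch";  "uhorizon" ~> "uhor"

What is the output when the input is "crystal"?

crys

Rule — keep only the first 4 characters.
Doing the same to "crystal": "crys".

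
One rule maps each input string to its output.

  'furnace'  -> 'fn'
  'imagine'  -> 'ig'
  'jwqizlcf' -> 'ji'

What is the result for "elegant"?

Each output is the input with this applied: move the last 2 characters to the front (rotate right by 2), then keep one character in every 3, starting at position 3 (positions 3rd, 6th, 9th, ...).
"elegant" → "eg".

eg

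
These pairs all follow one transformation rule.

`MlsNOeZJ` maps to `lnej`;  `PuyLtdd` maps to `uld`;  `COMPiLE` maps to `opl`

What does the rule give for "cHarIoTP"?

hrop

The transformation: keep every other character starting from the second (positions 2nd, 4th, 6th, ...), then convert every letter to lowercase.
For "cHarIoTP", step one produces "HroP"; step two turns that into "hrop".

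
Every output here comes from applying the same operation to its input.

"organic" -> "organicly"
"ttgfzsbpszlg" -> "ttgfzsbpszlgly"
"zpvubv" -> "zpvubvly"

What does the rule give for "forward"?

What's happening: append "ly".
On "forward" that produces "forwardly".

forwardly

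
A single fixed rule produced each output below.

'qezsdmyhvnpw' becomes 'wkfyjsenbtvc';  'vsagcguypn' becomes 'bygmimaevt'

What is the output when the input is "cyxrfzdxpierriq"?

The rule is to shift every letter 6 places forward in the alphabet (wrapping around).
On "cyxrfzdxpierriq" that produces "iedxlfjdvokxxow".

iedxlfjdvokxxow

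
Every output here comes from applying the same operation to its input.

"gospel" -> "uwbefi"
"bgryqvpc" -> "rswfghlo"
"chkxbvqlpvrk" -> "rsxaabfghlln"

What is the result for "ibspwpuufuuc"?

Looking at the pairs, the operation is to sort the characters into alphabetical order, then shift every letter 10 places backward in the alphabet (wrapping around).
Working it through for "ibspwpuufuuc": intermediate "bcfippsuuuuw", final "rsvyffikkkkm".

rsvyffikkkkm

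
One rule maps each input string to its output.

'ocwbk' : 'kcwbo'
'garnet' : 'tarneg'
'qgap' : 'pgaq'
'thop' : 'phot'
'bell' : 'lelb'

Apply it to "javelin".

navelij

Each output is the input with this applied: swap the first and last characters.
On "javelin" that produces "navelij".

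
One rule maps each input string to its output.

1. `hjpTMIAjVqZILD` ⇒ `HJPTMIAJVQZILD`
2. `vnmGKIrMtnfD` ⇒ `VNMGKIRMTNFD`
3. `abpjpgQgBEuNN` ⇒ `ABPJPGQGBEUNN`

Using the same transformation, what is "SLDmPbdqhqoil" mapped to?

Each output is the input with this applied: convert every letter to uppercase.
For "SLDmPbdqhqoil" the result is "SLDMPBDQHQOIL".

SLDMPBDQHQOIL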